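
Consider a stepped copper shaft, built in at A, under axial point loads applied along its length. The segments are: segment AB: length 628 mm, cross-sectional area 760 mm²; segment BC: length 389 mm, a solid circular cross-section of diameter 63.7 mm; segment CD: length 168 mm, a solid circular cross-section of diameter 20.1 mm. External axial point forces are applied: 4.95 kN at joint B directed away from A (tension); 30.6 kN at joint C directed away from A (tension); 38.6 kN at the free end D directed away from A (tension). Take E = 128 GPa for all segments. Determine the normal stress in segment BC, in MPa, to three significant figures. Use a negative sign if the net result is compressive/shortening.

21.7 MPa

Internal axial forces (sectioning from the free end, tension +): N_CD = 38.6 kN, N_BC = 69.2 kN, N_AB = 74.15 kN.
A_BC = 3187 mm².
σ_BC = N_BC/A_BC = 69200/3187 = 21.71 MPa.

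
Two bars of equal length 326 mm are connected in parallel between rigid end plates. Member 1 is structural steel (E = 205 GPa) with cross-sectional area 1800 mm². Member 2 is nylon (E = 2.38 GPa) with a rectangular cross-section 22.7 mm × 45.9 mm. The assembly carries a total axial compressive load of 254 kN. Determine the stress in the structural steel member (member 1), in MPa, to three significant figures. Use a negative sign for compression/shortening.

-140 MPa

A_2 = 1042 mm².
Equal strain + equilibrium ⇒ each member carries load in proportion to AE: A₁E₁ = 369000000 N, A₂E₂ = 2480000 N, ΣAE = 371500000 N.
σ₁ = P·E₁/ΣAE = -254000·205000/371500000 = -140.2 MPa.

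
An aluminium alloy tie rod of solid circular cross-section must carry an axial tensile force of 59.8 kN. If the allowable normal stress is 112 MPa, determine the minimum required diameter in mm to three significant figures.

26.1 mm

Required area A ≥ P/σ_allow = 59800/112 = 533.9 mm².
For a solid circular section, d ≥ √(4A/π) = 26.07 mm.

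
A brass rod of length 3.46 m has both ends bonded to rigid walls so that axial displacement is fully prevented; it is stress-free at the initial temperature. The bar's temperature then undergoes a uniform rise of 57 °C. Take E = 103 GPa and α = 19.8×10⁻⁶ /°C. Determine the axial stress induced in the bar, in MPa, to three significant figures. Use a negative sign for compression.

-116 MPa

Free thermal expansion αLΔT = 19.8e-6 · 3460 · 57 = 3.905 mm.
The walls impose strain ε = −(3.905)/3460 = -1.1286e-03; σ = Eε = 103000 · -1.1286e-03 = -116.2 MPa.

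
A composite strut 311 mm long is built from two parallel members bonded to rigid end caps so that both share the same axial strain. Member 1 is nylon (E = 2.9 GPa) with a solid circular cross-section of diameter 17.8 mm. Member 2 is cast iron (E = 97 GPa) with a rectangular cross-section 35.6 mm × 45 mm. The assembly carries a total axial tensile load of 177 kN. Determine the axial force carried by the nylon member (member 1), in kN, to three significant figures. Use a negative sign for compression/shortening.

0.818 kN

A_1 = 248.8 mm².
A_2 = 1602 mm².
Equal strain + equilibrium ⇒ each member carries load in proportion to AE: A₁E₁ = 721700 N, A₂E₂ = 155400000 N, ΣAE = 156100000 N.
F₁ = P·A₁E₁/ΣAE = 177000·721700/156100000 = 818.2 N.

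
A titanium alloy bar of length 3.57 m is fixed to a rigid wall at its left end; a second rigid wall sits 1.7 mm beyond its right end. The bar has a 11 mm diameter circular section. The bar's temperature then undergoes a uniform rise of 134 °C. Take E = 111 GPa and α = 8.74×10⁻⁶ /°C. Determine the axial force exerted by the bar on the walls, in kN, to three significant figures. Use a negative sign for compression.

-7.33 kN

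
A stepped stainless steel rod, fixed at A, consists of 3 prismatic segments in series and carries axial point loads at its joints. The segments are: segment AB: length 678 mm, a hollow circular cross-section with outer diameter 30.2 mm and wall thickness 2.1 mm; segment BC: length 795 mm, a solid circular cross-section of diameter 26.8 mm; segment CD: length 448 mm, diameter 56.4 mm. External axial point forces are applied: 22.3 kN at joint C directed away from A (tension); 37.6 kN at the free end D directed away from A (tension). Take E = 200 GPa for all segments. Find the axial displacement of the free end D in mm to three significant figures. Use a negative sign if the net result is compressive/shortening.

Internal axial forces (sectioning from the free end, tension +): N_CD = 37.6 kN, N_BC = 59.9 kN, N_AB = 59.9 kN.
A_AB = 185.4 mm².
A_BC = 564.1 mm².
A_CD = 2498 mm².
δ_AB = 59900·678/(185.4·200000) = 1.095 mm
δ_BC = 59900·795/(564.1·200000) = 0.4221 mm
δ_CD = 37600·448/(2498·200000) = 0.03371 mm
δ = Σδ_i = 1.551 mm.

1.55 mm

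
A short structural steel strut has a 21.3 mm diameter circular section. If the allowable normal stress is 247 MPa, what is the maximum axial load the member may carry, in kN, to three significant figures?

A = 356.3 mm².
P_max = σ_allow · A = 247 · 356.3 = 88010 N = 88.01 kN.

88.0 kN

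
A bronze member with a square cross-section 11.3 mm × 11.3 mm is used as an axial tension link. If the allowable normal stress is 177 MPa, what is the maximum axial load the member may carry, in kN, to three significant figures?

22.6 kN

A = 127.7 mm².
P_max = σ_allow · A = 177 · 127.7 = 22600 N = 22.6 kN.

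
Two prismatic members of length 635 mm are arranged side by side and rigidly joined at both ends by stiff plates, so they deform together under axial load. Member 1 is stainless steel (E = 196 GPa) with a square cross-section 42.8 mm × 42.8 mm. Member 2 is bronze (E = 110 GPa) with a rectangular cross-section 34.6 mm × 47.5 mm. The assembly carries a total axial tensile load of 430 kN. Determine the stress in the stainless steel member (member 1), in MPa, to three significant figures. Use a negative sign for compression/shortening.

A_1 = 1832 mm².
A_2 = 1644 mm².
Equal strain + equilibrium ⇒ each member carries load in proportion to AE: A₁E₁ = 359000000 N, A₂E₂ = 180800000 N, ΣAE = 539800000 N.
σ₁ = P·E₁/ΣAE = 430000·196000/539800000 = 156.1 MPa.

156 MPa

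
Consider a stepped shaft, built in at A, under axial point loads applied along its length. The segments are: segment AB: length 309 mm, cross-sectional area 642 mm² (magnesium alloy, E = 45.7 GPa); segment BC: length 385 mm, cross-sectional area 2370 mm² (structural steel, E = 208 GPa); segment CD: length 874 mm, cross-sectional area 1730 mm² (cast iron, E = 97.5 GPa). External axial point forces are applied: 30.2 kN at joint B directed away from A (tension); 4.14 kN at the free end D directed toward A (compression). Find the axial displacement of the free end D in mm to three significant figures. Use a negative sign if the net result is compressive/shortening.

0.250 mm

Internal axial forces (sectioning from the free end, tension +): N_CD = -4.14 kN, N_BC = -4.14 kN, N_AB = 26.06 kN.
δ_AB = 26060·309/(642·45700) = 0.2745 mm
δ_BC = -4140·385/(2370·208000) = -0.003233 mm
δ_CD = -4140·874/(1730·97500) = -0.02145 mm
δ = Σδ_i = 0.2498 mm.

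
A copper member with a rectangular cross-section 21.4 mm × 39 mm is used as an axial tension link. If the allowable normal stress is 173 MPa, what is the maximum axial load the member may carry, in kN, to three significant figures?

144 kN

A = 834.6 mm².
P_max = σ_allow · A = 173 · 834.6 = 144400 N = 144.4 kN.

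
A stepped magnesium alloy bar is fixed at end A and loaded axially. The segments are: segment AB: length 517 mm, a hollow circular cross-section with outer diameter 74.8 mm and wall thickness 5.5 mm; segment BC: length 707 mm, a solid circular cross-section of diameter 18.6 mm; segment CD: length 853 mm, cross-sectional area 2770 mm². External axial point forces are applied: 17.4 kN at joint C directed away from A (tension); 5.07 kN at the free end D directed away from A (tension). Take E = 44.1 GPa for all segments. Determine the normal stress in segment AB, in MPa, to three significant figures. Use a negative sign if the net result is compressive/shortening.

18.8 MPa

Internal axial forces (sectioning from the free end, tension +): N_CD = 5.07 kN, N_BC = 22.47 kN, N_AB = 22.47 kN.
A_AB = 1197 mm².
σ_AB = N_AB/A_AB = 22470/1197 = 18.77 MPa.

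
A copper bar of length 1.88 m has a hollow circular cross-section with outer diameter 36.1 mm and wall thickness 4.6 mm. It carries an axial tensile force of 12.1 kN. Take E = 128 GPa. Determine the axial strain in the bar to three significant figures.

A = 455.2 mm².
σ = N/A = 26.58 MPa; ε = σ/E = 26.58/128000 = 2.077e-04.

2.08e-04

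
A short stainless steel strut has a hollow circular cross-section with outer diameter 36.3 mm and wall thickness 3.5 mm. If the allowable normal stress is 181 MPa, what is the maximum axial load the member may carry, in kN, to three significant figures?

A = 360.7 mm².
P_max = σ_allow · A = 181 · 360.7 = 65280 N = 65.28 kN.

65.3 kN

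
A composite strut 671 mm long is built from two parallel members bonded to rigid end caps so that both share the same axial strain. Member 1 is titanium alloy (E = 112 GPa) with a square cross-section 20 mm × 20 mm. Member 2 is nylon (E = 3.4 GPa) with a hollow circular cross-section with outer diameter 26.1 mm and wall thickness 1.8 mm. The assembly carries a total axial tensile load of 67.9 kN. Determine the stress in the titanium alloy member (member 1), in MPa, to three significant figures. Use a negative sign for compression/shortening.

168 MPa

A_1 = 400 mm².
A_2 = 137.4 mm².
Equal strain + equilibrium ⇒ each member carries load in proportion to AE: A₁E₁ = 44800000 N, A₂E₂ = 467200 N, ΣAE = 45270000 N.
σ₁ = P·E₁/ΣAE = 67900·112000/45270000 = 168 MPa.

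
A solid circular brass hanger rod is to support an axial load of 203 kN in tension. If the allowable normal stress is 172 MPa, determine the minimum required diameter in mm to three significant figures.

38.8 mm

Required area A ≥ P/σ_allow = 203000/172 = 1180 mm².
For a solid circular section, d ≥ √(4A/π) = 38.76 mm.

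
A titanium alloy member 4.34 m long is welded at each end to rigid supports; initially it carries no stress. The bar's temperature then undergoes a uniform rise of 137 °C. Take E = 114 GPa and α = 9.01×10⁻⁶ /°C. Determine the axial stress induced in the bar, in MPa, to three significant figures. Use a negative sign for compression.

-141 MPa

Free thermal expansion αLΔT = 9.01e-6 · 4340 · 137 = 5.357 mm.
The walls impose strain ε = −(5.357)/4340 = -1.2344e-03; σ = Eε = 114000 · -1.2344e-03 = -140.7 MPa.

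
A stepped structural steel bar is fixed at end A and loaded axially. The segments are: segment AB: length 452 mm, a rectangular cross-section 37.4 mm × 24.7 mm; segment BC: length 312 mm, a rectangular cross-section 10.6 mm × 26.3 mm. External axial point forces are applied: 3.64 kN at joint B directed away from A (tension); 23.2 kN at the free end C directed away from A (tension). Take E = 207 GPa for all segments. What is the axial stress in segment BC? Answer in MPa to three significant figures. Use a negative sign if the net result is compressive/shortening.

Internal axial forces (sectioning from the free end, tension +): N_BC = 23.2 kN, N_AB = 26.84 kN.
A_BC = 278.8 mm².
σ_BC = N_BC/A_BC = 23200/278.8 = 83.22 MPa.

83.2 MPa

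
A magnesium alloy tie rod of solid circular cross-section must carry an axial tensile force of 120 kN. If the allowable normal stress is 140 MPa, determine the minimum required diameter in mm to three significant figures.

Required area A ≥ P/σ_allow = 120000/140 = 857.1 mm².
For a solid circular section, d ≥ √(4A/π) = 33.04 mm.

33.0 mm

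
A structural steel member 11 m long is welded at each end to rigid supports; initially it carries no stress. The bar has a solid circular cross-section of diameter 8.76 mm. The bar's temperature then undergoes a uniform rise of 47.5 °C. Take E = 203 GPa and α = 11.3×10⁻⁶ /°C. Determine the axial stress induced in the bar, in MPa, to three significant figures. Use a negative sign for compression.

-109 MPa

Free thermal expansion αLΔT = 11.3e-6 · 11000 · 47.5 = 5.904 mm.
The walls impose strain ε = −(5.904)/11000 = -5.3675e-04; σ = Eε = 203000 · -5.3675e-04 = -109 MPa.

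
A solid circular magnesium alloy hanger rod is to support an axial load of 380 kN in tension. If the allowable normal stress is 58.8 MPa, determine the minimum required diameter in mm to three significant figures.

Required area A ≥ P/σ_allow = 380000/58.8 = 6463 mm².
For a solid circular section, d ≥ √(4A/π) = 90.71 mm.

90.7 mm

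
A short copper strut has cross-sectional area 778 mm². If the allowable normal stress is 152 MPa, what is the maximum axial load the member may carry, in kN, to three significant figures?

P_max = σ_allow · A = 152 · 778 = 118300 N = 118.3 kN.

118 kN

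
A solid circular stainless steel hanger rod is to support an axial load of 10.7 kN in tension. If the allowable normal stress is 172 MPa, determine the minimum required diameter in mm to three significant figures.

Required area A ≥ P/σ_allow = 10700/172 = 62.21 mm².
For a solid circular section, d ≥ √(4A/π) = 8.9 mm.

8.90 mm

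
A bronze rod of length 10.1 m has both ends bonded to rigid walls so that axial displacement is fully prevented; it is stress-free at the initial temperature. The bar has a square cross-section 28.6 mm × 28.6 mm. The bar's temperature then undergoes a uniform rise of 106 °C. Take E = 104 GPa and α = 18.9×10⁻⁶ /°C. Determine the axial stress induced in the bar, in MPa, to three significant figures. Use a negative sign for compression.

-208 MPa

Free thermal expansion αLΔT = 18.9e-6 · 10100 · 106 = 20.23 mm.
The walls impose strain ε = −(20.23)/10100 = -2.0034e-03; σ = Eε = 104000 · -2.0034e-03 = -208.4 MPa.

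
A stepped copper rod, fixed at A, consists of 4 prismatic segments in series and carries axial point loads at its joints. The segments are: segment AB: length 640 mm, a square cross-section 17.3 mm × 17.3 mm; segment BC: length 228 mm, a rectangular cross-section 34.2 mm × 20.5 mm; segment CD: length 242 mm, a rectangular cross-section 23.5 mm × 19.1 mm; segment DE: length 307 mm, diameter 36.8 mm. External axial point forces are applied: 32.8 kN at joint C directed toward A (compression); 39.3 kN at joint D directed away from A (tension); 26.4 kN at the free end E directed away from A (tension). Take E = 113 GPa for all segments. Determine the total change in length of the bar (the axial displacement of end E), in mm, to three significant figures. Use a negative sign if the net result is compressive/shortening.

1.10 mm

Internal axial forces (sectioning from the free end, tension +): N_DE = 26.4 kN, N_CD = 65.7 kN, N_BC = 32.9 kN, N_AB = 32.9 kN.
A_AB = 299.3 mm².
A_BC = 701.1 mm².
A_CD = 448.9 mm².
A_DE = 1064 mm².
δ_AB = 32900·640/(299.3·113000) = 0.6226 mm
δ_BC = 32900·228/(701.1·113000) = 0.09468 mm
δ_CD = 65700·242/(448.9·113000) = 0.3135 mm
δ_DE = 26400·307/(1064·113000) = 0.06743 mm
δ = Σδ_i = 1.098 mm.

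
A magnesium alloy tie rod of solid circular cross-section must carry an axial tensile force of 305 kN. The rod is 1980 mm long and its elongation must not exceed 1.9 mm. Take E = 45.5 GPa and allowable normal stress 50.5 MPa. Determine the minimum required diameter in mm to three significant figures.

Required area A ≥ P/σ_allow = 305000/50.5 = 6040 mm².
For a solid circular section, d ≥ √(4A/π) = 87.69 mm.
Elongation limit: A ≥ PL/(Eδ_allow) = 305000·1980/(45500·1.9) = 6986 mm² ⇒ d ≥ 94.31 mm.
The elongation limit governs.

94.3 mm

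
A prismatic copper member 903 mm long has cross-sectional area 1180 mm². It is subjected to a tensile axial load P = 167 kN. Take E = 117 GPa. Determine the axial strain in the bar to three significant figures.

σ = N/A = 141.5 MPa; ε = σ/E = 141.5/117000 = 1.210e-03.

0.00121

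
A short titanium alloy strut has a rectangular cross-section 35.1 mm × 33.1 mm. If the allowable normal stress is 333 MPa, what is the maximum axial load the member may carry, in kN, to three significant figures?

A = 1162 mm².
P_max = σ_allow · A = 333 · 1162 = 386900 N = 386.9 kN.

387 kN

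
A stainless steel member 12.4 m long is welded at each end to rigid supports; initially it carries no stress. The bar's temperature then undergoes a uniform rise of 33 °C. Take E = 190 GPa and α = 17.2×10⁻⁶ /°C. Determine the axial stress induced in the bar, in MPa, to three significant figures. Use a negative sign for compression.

-108 MPa

Free thermal expansion αLΔT = 17.2e-6 · 12400 · 33 = 7.038 mm.
The walls impose strain ε = −(7.038)/12400 = -5.6760e-04; σ = Eε = 190000 · -5.6760e-04 = -107.8 MPa.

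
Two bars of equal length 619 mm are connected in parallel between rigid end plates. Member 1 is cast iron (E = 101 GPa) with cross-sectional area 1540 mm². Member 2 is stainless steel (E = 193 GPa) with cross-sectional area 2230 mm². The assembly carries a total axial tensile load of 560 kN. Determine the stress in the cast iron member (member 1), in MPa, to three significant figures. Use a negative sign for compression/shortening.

96.5 MPa

Equal strain + equilibrium ⇒ each member carries load in proportion to AE: A₁E₁ = 155500000 N, A₂E₂ = 430400000 N, ΣAE = 585900000 N.
σ₁ = P·E₁/ΣAE = 560000·101000/585900000 = 96.53 MPa.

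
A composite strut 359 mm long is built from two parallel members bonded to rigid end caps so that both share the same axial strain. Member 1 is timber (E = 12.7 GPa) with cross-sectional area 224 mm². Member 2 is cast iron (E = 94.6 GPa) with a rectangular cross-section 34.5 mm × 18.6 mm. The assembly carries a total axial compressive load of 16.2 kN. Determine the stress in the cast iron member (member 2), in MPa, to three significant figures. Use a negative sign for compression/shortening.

A_2 = 641.7 mm².
Equal strain + equilibrium ⇒ each member carries load in proportion to AE: A₁E₁ = 2845000 N, A₂E₂ = 60700000 N, ΣAE = 63550000 N.
σ₂ = P·E₂/ΣAE = -16200·94600/63550000 = -24.12 MPa.

-24.1 MPa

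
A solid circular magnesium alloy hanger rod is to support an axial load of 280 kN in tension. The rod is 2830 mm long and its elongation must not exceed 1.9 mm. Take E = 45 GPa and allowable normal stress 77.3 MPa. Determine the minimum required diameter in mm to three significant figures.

Required area A ≥ P/σ_allow = 280000/77.3 = 3622 mm².
For a solid circular section, d ≥ √(4A/π) = 67.91 mm.
Elongation limit: A ≥ PL/(Eδ_allow) = 280000·2830/(45000·1.9) = 9268 mm² ⇒ d ≥ 108.6 mm.
The elongation limit governs.

109 mm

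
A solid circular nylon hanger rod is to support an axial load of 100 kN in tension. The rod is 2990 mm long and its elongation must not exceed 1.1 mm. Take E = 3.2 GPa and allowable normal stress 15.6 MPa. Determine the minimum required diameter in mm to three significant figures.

329 mm

Required area A ≥ P/σ_allow = 100000/15.6 = 6410 mm².
For a solid circular section, d ≥ √(4A/π) = 90.34 mm.
Elongation limit: A ≥ PL/(Eδ_allow) = 100000·2990/(3200·1.1) = 84940 mm² ⇒ d ≥ 328.9 mm.
The elongation limit governs.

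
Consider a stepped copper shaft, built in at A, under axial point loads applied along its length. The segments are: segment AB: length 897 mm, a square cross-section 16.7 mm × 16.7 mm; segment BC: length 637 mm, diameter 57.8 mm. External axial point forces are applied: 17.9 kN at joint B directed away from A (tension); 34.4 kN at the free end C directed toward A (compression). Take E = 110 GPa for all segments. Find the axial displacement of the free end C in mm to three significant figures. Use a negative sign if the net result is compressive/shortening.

-0.558 mm

Internal axial forces (sectioning from the free end, tension +): N_BC = -34.4 kN, N_AB = -16.5 kN.
A_AB = 278.9 mm².
A_BC = 2624 mm².
δ_AB = -16500·897/(278.9·110000) = -0.4824 mm
δ_BC = -34400·637/(2624·110000) = -0.07592 mm
δ = Σδ_i = -0.5584 mm.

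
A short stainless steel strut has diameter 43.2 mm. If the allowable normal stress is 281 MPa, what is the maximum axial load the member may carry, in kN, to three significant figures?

412 kN

A = 1466 mm².
P_max = σ_allow · A = 281 · 1466 = 411900 N = 411.9 kN.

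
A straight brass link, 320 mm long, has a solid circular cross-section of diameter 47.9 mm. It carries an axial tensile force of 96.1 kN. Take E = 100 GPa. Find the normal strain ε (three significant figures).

A = 1802 mm².
σ = N/A = 53.33 MPa; ε = σ/E = 53.33/100000 = 5.333e-04.

5.33e-04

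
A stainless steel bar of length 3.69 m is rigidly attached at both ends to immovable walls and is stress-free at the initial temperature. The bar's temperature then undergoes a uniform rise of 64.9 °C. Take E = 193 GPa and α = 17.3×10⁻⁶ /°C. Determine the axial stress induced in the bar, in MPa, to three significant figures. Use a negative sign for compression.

Free thermal expansion αLΔT = 17.3e-6 · 3690 · 64.9 = 4.143 mm.
The walls impose strain ε = −(4.143)/3690 = -1.1228e-03; σ = Eε = 193000 · -1.1228e-03 = -216.7 MPa.

-217 MPa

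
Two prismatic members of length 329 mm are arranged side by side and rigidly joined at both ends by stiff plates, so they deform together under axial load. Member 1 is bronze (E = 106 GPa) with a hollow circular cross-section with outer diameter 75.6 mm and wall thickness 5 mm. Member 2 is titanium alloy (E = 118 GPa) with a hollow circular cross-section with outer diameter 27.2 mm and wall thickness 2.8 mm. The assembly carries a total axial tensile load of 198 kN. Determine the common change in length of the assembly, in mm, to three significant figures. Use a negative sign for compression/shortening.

0.456 mm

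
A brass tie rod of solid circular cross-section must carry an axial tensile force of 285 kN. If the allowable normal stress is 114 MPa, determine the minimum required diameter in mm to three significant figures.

56.4 mm

Required area A ≥ P/σ_allow = 285000/114 = 2500 mm².
For a solid circular section, d ≥ √(4A/π) = 56.42 mm.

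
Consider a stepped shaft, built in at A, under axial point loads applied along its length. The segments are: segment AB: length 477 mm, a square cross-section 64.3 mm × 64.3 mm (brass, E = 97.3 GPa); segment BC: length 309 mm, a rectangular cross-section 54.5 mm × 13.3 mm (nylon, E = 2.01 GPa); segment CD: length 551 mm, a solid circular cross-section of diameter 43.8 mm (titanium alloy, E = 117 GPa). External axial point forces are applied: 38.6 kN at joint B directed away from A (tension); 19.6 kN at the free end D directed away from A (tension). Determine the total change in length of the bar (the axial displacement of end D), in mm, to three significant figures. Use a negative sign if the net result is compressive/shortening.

4.29 mm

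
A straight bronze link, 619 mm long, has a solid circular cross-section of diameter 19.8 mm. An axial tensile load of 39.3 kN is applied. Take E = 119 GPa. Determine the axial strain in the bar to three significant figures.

A = 307.9 mm².
σ = N/A = 127.6 MPa; ε = σ/E = 127.6/119000 = 1.073e-03.

0.00107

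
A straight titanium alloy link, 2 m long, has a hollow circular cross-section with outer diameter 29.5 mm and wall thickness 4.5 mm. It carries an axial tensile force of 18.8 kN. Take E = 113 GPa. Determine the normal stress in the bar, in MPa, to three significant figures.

53.2 MPa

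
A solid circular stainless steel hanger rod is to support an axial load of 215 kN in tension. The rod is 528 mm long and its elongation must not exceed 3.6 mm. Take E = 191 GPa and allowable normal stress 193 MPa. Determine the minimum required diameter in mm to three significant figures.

37.7 mm

Required area A ≥ P/σ_allow = 215000/193 = 1114 mm².
For a solid circular section, d ≥ √(4A/π) = 37.66 mm.
Elongation limit: A ≥ PL/(Eδ_allow) = 215000·528/(191000·3.6) = 165.1 mm² ⇒ d ≥ 14.5 mm.
The stress limit governs.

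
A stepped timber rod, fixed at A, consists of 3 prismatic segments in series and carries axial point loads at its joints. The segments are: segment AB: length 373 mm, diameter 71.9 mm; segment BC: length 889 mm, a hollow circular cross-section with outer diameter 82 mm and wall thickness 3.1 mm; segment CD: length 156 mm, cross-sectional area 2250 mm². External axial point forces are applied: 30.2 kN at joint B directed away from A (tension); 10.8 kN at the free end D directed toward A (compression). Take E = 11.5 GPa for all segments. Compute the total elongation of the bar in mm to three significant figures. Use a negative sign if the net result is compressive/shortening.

Internal axial forces (sectioning from the free end, tension +): N_CD = -10.8 kN, N_BC = -10.8 kN, N_AB = 19.4 kN.
A_AB = 4060 mm².
A_BC = 768.4 mm².
δ_AB = 19400·373/(4060·11500) = 0.155 mm
δ_BC = -10800·889/(768.4·11500) = -1.087 mm
δ_CD = -10800·156/(2250·11500) = -0.06511 mm
δ = Σδ_i = -0.9967 mm.

-0.997 mm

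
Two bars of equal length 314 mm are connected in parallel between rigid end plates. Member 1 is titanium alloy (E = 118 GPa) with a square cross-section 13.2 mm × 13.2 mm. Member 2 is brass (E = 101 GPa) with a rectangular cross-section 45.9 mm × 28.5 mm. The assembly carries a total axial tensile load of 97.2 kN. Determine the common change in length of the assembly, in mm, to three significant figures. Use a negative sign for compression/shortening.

A_1 = 174.2 mm².
A_2 = 1308 mm².
Equal strain + equilibrium ⇒ each member carries load in proportion to AE: A₁E₁ = 20560000 N, A₂E₂ = 132100000 N, ΣAE = 152700000 N.
δ = PL/ΣAE = 97200·314/152700000 = 0.1999 mm.

0.200 mm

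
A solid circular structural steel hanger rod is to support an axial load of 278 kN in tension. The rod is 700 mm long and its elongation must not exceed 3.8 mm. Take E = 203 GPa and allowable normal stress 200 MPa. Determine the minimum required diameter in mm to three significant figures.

42.1 mm

Required area A ≥ P/σ_allow = 278000/200 = 1390 mm².
For a solid circular section, d ≥ √(4A/π) = 42.07 mm.
Elongation limit: A ≥ PL/(Eδ_allow) = 278000·700/(203000·3.8) = 252.3 mm² ⇒ d ≥ 17.92 mm.
The stress limit governs.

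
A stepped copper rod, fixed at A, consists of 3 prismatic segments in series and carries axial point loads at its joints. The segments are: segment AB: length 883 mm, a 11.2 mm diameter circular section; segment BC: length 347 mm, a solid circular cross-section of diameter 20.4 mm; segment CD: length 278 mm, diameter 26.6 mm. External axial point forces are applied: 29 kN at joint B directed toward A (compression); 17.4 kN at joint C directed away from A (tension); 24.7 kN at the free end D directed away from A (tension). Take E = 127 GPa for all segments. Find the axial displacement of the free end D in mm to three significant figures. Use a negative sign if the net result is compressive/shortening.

Internal axial forces (sectioning from the free end, tension +): N_CD = 24.7 kN, N_BC = 42.1 kN, N_AB = 13.1 kN.
A_AB = 98.52 mm².
A_BC = 326.9 mm².
A_CD = 555.7 mm².
δ_AB = 13100·883/(98.52·127000) = 0.9245 mm
δ_BC = 42100·347/(326.9·127000) = 0.3519 mm
δ_CD = 24700·278/(555.7·127000) = 0.09729 mm
δ = Σδ_i = 1.374 mm.

1.37 mm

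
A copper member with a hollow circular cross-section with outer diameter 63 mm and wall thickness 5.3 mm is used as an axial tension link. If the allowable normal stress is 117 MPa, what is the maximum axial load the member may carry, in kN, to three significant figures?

A = 960.7 mm².
P_max = σ_allow · A = 117 · 960.7 = 112400 N = 112.4 kN.

112 kN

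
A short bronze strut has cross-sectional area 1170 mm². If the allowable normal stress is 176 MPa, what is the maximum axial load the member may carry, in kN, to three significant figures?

P_max = σ_allow · A = 176 · 1170 = 205900 N = 205.9 kN.

206 kN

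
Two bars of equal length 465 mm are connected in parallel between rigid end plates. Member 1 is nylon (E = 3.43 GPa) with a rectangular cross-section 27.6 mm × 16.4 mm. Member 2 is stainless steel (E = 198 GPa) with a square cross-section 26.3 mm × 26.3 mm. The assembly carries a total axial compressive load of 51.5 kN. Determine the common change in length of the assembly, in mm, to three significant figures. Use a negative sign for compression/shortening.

-0.173 mm

A_1 = 452.6 mm².
A_2 = 691.7 mm².
Equal strain + equilibrium ⇒ each member carries load in proportion to AE: A₁E₁ = 1553000 N, A₂E₂ = 137000000 N, ΣAE = 138500000 N.
δ = PL/ΣAE = -51500·465/138500000 = -0.1729 mm.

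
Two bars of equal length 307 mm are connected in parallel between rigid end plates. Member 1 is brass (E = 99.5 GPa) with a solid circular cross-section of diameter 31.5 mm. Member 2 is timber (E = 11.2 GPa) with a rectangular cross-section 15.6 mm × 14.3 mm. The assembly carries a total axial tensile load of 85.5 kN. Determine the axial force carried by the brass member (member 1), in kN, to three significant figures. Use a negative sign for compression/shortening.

82.8 kN

A_1 = 779.3 mm².
A_2 = 223.1 mm².
Equal strain + equilibrium ⇒ each member carries load in proportion to AE: A₁E₁ = 77540000 N, A₂E₂ = 2498000 N, ΣAE = 80040000 N.
F₁ = P·A₁E₁/ΣAE = 85500·77540000/80040000 = 82830 N.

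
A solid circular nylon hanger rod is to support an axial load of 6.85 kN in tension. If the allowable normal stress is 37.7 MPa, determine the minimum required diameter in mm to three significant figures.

Required area A ≥ P/σ_allow = 6850/37.7 = 181.7 mm².
For a solid circular section, d ≥ √(4A/π) = 15.21 mm.

15.2 mm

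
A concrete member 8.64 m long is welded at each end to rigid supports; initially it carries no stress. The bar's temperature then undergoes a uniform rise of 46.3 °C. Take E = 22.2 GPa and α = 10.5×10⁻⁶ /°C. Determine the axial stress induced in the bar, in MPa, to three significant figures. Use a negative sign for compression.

Free thermal expansion αLΔT = 10.5e-6 · 8640 · 46.3 = 4.2 mm.
The walls impose strain ε = −(4.2)/8640 = -4.8615e-04; σ = Eε = 22200 · -4.8615e-04 = -10.79 MPa.

-10.8 MPa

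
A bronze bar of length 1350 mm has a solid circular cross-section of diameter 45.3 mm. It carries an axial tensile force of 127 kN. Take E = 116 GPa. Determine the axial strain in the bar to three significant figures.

6.79e-04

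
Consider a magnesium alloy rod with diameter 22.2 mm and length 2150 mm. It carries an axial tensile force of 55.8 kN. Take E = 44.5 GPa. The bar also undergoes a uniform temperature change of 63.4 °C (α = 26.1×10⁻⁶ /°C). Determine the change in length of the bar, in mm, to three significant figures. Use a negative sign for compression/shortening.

A = 387.1 mm².
δ_mech = NL/(AE) = 55800·2150/(387.1·44500) = 6.965 mm.
δ_thermal = αLΔT = 26.1e-6·2150·63.4 = 3.558 mm.
δ = δ_mech + δ_thermal = 10.52 mm.

10.5 mm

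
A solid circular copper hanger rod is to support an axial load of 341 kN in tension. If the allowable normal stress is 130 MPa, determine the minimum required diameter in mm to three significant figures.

Required area A ≥ P/σ_allow = 341000/130 = 2623 mm².
For a solid circular section, d ≥ √(4A/π) = 57.79 mm.

57.8 mm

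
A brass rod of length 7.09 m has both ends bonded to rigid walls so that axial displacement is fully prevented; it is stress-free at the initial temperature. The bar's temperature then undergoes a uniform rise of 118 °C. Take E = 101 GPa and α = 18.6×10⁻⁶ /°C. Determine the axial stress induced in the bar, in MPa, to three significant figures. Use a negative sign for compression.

-222 MPa

Free thermal expansion αLΔT = 18.6e-6 · 7090 · 118 = 15.56 mm.
The walls impose strain ε = −(15.56)/7090 = -2.1948e-03; σ = Eε = 101000 · -2.1948e-03 = -221.7 MPa.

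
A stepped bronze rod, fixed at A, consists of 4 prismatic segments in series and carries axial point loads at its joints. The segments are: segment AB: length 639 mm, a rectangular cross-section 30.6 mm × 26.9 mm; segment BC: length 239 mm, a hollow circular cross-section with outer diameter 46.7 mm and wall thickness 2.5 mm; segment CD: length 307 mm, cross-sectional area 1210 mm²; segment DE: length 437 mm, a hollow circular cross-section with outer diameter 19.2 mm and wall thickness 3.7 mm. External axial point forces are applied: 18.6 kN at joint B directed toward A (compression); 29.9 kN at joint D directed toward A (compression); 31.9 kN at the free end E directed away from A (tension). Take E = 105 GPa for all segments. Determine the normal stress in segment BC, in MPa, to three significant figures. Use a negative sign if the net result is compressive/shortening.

5.76 MPa

Internal axial forces (sectioning from the free end, tension +): N_DE = 31.9 kN, N_CD = 2 kN, N_BC = 2 kN, N_AB = -16.6 kN.
A_BC = 347.1 mm².
σ_BC = N_BC/A_BC = 2000/347.1 = 5.761 MPa.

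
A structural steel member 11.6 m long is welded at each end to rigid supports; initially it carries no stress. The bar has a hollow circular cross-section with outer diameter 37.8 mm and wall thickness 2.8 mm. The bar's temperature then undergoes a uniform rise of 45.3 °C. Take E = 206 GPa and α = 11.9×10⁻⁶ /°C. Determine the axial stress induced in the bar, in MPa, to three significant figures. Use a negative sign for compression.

-111 MPa

Free thermal expansion αLΔT = 11.9e-6 · 11600 · 45.3 = 6.253 mm.
The walls impose strain ε = −(6.253)/11600 = -5.3907e-04; σ = Eε = 206000 · -5.3907e-04 = -111 MPa.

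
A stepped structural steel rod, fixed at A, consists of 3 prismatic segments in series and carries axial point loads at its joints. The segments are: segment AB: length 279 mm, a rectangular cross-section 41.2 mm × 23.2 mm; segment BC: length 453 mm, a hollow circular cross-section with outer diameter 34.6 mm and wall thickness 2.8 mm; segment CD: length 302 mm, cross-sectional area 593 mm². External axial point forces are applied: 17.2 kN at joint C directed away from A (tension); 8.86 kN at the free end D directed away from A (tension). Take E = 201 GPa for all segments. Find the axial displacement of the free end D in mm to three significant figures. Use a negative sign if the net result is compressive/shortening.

0.270 mm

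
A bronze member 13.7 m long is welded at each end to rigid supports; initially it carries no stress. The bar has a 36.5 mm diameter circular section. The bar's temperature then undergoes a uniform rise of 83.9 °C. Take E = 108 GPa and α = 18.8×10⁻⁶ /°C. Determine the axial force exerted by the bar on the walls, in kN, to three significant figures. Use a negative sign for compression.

-178 kN

Free thermal expansion αLΔT = 18.8e-6 · 13700 · 83.9 = 21.61 mm.
The walls impose strain ε = −(21.61)/13700 = -1.5773e-03; σ = Eε = 108000 · -1.5773e-03 = -170.4 MPa.
Wall reaction R = σ·A = -170.4·1046 = -178200 N = -178.2 kN.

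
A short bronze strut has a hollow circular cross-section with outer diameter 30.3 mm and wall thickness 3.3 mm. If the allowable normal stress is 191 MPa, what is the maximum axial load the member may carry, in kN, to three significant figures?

53.5 kN

A = 279.9 mm².
P_max = σ_allow · A = 191 · 279.9 = 53460 N = 53.46 kN.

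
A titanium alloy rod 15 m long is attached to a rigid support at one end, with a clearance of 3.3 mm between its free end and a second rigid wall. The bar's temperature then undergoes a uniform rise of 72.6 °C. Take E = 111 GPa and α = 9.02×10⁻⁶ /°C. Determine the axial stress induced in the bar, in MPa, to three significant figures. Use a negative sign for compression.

Free thermal expansion αLΔT = 9.02e-6 · 15000 · 72.6 = 9.823 mm.
The walls engage after the gap closes; constrained expansion = 9.823 − 3.3 = 6.523 mm.
The walls impose strain ε = −(6.523)/15000 = -4.3485e-04; σ = Eε = 111000 · -4.3485e-04 = -48.27 MPa.

-48.3 MPa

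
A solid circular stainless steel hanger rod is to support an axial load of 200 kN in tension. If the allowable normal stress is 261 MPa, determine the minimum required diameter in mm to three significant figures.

Required area A ≥ P/σ_allow = 200000/261 = 766.3 mm².
For a solid circular section, d ≥ √(4A/π) = 31.24 mm.

31.2 mm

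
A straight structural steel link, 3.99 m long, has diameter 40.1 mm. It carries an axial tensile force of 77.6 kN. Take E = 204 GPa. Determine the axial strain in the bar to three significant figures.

3.01e-04

A = 1263 mm².
σ = N/A = 61.44 MPa; ε = σ/E = 61.44/204000 = 3.012e-04.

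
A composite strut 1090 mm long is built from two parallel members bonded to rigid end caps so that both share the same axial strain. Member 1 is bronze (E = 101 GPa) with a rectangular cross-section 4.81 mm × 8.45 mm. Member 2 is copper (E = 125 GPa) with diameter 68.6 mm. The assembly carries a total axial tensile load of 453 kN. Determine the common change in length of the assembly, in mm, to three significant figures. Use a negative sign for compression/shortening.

1.06 mm

A_1 = 40.64 mm².
A_2 = 3696 mm².
Equal strain + equilibrium ⇒ each member carries load in proportion to AE: A₁E₁ = 4105000 N, A₂E₂ = 462000000 N, ΣAE = 466100000 N.
δ = PL/ΣAE = 453000·1090/466100000 = 1.059 mm.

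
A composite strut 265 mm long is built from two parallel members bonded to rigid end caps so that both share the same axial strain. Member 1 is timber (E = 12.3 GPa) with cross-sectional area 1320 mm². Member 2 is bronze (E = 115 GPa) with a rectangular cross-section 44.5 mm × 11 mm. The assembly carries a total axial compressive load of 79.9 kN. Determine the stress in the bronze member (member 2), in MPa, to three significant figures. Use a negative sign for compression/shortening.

-127 MPa

A_2 = 489.5 mm².
Equal strain + equilibrium ⇒ each member carries load in proportion to AE: A₁E₁ = 16240000 N, A₂E₂ = 56290000 N, ΣAE = 72530000 N.
σ₂ = P·E₂/ΣAE = -79900·115000/72530000 = -126.7 MPa.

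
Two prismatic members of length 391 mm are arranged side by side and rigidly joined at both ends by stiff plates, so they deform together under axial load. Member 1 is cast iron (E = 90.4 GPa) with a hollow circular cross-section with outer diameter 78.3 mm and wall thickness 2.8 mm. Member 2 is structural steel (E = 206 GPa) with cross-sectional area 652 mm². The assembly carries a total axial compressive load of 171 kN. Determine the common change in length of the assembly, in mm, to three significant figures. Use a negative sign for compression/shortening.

A_1 = 664.1 mm².
Equal strain + equilibrium ⇒ each member carries load in proportion to AE: A₁E₁ = 60040000 N, A₂E₂ = 134300000 N, ΣAE = 194300000 N.
δ = PL/ΣAE = -171000·391/194300000 = -0.344 mm.

-0.344 mm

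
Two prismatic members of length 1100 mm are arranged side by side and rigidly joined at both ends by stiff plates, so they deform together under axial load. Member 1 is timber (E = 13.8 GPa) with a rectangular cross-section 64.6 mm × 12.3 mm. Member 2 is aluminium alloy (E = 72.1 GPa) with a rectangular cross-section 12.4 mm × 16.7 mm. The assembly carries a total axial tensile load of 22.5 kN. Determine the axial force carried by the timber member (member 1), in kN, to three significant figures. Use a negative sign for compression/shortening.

9.53 kN

A_1 = 794.6 mm².
A_2 = 207.1 mm².
Equal strain + equilibrium ⇒ each member carries load in proportion to AE: A₁E₁ = 10970000 N, A₂E₂ = 14930000 N, ΣAE = 25900000 N.
F₁ = P·A₁E₁/ΣAE = 22500·10970000/25900000 = 9527 N.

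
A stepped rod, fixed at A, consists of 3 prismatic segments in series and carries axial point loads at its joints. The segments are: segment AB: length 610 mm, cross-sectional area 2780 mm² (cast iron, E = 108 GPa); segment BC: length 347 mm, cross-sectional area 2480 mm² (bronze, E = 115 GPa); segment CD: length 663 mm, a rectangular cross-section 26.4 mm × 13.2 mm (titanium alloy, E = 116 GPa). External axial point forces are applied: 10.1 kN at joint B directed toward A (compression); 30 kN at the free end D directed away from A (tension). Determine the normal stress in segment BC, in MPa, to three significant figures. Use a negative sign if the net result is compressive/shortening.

Internal axial forces (sectioning from the free end, tension +): N_CD = 30 kN, N_BC = 30 kN, N_AB = 19.9 kN.
σ_BC = N_BC/A_BC = 30000/2480 = 12.1 MPa.

12.1 MPa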